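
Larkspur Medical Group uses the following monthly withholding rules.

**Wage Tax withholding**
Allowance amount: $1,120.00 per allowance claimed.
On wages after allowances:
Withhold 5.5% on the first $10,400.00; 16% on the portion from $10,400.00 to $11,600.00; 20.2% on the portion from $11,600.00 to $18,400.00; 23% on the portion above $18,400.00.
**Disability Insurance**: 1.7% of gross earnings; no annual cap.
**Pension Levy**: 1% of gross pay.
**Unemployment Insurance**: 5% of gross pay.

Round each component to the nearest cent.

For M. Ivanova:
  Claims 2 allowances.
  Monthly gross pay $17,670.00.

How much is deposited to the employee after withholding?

Wage Tax: taxable = $17,670.00 − 2×$1,120.00 = $15,430.00
  $764.00 + 20.2% × ($15,430.00 − $11,600.00) = $764.00 + 20.2% × $3,830.00 = $1,537.66
Disability Insurance: 1.7% × $17,670.00 = $300.39
Pension Levy: 1% × $17,670.00 = $176.70
Unemployment Insurance: 5% × $17,670.00 = $883.50
Total withheld: $1,537.66 + $300.39 + $176.70 + $883.50 = $2,898.25
Net pay: $17,670.00 − $2,898.25 = $14,771.75

$14,771.75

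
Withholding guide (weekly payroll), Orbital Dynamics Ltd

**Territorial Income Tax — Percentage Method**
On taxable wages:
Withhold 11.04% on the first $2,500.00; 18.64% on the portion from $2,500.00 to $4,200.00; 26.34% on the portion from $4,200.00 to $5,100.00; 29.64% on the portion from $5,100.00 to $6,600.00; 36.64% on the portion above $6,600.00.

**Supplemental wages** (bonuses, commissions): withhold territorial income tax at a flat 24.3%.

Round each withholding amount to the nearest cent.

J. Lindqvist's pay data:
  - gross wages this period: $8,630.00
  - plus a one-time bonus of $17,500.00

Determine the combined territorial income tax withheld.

Territorial Income Tax: taxable = $8,630.00
  $1,274.54 + 36.64% × ($8,630.00 − $6,600.00) = $1,274.54 + 36.64% × $2,030.00 = $2,018.33
Supplemental (24.3% flat on bonus): 24.3% × $17,500.00 = $4,252.50
Total territorial income tax: $2,018.33 + $4,252.50 = $6,270.83

$6,270.83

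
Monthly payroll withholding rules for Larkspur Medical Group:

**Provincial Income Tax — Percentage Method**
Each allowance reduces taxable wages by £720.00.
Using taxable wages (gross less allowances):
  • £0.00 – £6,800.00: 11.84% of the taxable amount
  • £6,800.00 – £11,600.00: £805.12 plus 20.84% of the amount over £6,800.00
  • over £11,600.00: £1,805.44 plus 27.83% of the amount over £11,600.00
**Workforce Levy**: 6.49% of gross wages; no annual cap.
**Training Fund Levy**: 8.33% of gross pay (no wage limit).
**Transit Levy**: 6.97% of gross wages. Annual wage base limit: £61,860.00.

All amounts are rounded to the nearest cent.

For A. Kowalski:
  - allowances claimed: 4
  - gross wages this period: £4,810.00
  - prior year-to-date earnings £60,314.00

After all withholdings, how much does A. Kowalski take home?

£3,760.89

Provincial Income Tax: taxable = £4,810.00 − 4×£720.00 = £1,930.00
  11.84% × £1,930.00 = £228.51
Workforce Levy: 6.49% × £4,810.00 = £312.17
Training Fund Levy: 8.33% × £4,810.00 = £400.67
Transit Levy: cap £61,860.00 − YTD £60,314.00 = £1,546.00 subject; 6.97% × £1,546.00 = £107.76
Total withheld: £228.51 + £312.17 + £400.67 + £107.76 = £1,049.11
Net pay: £4,810.00 − £1,049.11 = £3,760.89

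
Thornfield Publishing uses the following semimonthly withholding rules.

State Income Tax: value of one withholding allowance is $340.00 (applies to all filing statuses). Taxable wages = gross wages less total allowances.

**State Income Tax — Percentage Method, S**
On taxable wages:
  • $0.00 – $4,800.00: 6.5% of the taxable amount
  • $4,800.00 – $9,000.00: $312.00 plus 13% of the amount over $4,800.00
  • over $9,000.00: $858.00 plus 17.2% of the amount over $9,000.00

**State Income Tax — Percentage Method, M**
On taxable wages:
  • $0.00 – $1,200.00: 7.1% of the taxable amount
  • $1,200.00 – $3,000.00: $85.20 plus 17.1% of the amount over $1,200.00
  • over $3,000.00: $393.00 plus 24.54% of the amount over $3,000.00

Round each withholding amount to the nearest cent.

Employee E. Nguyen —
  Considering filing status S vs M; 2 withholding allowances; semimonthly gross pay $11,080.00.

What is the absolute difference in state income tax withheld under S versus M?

$1,110.16

State Income Tax (S): taxable = $11,080.00 − 2×$340.00 = $10,400.00
  $858.00 + 17.2% × ($10,400.00 − $9,000.00) = $858.00 + 17.2% × $1,400.00 = $1,098.80
State Income Tax (M): taxable = $11,080.00 − 2×$340.00 = $10,400.00
  $393.00 + 24.54% × ($10,400.00 − $3,000.00) = $393.00 + 24.54% × $7,400.00 = $2,208.96
Difference: |$1,098.80 − $2,208.96| = $1,110.16 (higher under M)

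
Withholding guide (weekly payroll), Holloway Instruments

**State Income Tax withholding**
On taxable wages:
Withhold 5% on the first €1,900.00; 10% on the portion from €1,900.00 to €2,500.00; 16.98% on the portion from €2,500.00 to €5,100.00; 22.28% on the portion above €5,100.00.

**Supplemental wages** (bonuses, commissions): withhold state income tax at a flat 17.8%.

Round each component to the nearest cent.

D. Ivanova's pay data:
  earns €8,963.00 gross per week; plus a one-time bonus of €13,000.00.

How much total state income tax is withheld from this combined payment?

State Income Tax: taxable = €8,963.00
  €596.48 + 22.28% × (€8,963.00 − €5,100.00) = €596.48 + 22.28% × €3,863.00 = €1,457.16
Supplemental (17.8% flat on bonus): 17.8% × €13,000.00 = €2,314.00
Total state income tax: €1,457.16 + €2,314.00 = €3,771.16

€3,771.16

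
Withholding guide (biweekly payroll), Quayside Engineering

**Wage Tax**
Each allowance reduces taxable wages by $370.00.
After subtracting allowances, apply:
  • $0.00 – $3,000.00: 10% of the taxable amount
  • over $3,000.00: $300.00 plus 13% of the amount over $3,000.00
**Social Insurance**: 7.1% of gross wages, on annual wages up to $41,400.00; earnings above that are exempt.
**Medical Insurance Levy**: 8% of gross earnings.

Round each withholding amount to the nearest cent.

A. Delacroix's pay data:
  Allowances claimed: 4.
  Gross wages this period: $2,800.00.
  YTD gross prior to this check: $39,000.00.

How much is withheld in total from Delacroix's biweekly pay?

Wage Tax: taxable = $2,800.00 − 4×$370.00 = $1,320.00
  10% × $1,320.00 = $132.00
Social Insurance: cap $41,400.00 − YTD $39,000.00 = $2,400.00 subject; 7.1% × $2,400.00 = $170.40
Medical Insurance Levy: 8% × $2,800.00 = $224.00
Total: $132.00 + $170.40 + $224.00 = $526.40

$526.40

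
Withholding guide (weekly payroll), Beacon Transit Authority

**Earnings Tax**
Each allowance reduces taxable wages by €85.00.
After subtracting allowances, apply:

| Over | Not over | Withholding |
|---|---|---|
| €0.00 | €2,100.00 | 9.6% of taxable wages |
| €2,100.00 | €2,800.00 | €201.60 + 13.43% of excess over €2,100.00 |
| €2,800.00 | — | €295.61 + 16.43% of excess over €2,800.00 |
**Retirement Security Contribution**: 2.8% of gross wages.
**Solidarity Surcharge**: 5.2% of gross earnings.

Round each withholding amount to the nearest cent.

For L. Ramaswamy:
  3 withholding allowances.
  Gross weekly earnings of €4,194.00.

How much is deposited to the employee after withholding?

Earnings Tax: taxable = €4,194.00 − 3×€85.00 = €3,939.00
  €295.61 + 16.43% × (€3,939.00 − €2,800.00) = €295.61 + 16.43% × €1,139.00 = €482.75
Retirement Security Contribution: 2.8% × €4,194.00 = €117.43
Solidarity Surcharge: 5.2% × €4,194.00 = €218.09
Total withheld: €482.75 + €117.43 + €218.09 = €818.27
Net pay: €4,194.00 − €818.27 = €3,375.73

€3,375.73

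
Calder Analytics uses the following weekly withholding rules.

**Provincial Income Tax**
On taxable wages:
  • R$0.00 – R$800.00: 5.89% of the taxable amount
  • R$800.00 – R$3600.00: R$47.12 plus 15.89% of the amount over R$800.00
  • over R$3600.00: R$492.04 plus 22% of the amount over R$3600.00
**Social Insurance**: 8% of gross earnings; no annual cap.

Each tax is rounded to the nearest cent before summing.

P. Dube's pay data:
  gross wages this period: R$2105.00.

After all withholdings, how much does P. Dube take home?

R$1682.12

Provincial Income Tax: taxable = R$2105.00
  R$47.12 + 15.89% × (R$2105.00 − R$800.00) = R$47.12 + 15.89% × R$1305.00 = R$254.48
Social Insurance: 8% × R$2105.00 = R$168.40
Total withheld: R$254.48 + R$168.40 = R$422.88
Net pay: R$2105.00 − R$422.88 = R$1682.12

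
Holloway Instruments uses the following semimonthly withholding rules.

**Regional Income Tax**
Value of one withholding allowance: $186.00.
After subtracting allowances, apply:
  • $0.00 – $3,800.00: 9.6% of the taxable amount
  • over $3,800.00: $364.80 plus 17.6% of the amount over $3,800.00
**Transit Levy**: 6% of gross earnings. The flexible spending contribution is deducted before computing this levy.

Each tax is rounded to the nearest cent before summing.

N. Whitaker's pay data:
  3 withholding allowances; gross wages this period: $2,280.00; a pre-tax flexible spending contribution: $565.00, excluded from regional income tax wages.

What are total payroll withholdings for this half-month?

$213.97

Regional Income Tax: taxable = $2,280.00 − $565.00 − 3×$186.00 = $1,157.00
  9.6% × $1,157.00 = $111.07
Transit Levy: 6% × $1,715.00 = $102.90
Total: $111.07 + $102.90 = $213.97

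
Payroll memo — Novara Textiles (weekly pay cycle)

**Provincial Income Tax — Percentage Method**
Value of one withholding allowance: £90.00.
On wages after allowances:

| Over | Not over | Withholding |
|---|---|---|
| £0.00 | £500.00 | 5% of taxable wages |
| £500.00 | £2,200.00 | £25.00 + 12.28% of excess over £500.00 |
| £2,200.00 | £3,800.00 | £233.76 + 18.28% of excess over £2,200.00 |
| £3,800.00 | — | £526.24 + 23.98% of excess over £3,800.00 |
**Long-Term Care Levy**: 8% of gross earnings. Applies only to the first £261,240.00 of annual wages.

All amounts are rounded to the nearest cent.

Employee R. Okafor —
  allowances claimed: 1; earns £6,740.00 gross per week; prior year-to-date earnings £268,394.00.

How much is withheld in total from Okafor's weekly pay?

Provincial Income Tax: taxable = £6,740.00 − 1×£90.00 = £6,650.00
  £526.24 + 23.98% × (£6,650.00 − £3,800.00) = £526.24 + 23.98% × £2,850.00 = £1,209.67
Long-Term Care Levy: YTD £268,394.00 ≥ cap £261,240.00 → £0.00
Total: £1,209.67 + £0.00 = £1,209.67

£1,209.67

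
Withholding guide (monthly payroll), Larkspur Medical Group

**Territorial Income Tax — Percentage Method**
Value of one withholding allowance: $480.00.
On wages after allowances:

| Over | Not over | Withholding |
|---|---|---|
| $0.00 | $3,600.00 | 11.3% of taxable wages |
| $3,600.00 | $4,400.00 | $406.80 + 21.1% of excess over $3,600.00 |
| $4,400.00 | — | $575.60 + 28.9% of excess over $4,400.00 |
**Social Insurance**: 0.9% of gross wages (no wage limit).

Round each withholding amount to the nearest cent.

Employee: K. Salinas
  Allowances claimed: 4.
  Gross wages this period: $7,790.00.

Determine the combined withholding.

Territorial Income Tax: taxable = $7,790.00 − 4×$480.00 = $5,870.00
  $575.60 + 28.9% × ($5,870.00 − $4,400.00) = $575.60 + 28.9% × $1,470.00 = $1,000.43
Social Insurance: 0.9% × $7,790.00 = $70.11
Total: $1,000.43 + $70.11 = $1,070.54

$1,070.54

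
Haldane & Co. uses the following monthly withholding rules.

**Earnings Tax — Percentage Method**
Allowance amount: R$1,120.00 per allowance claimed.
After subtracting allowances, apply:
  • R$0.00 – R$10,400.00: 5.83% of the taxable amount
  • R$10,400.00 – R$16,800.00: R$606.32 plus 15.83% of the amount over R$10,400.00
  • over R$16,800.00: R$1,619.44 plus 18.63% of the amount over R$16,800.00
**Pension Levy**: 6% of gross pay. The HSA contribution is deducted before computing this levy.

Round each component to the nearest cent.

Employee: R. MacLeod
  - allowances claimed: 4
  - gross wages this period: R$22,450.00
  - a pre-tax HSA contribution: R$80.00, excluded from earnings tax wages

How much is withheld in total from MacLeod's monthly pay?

Earnings Tax: taxable = R$22,450.00 − R$80.00 − 4×R$1,120.00 = R$17,890.00
  R$1,619.44 + 18.63% × (R$17,890.00 − R$16,800.00) = R$1,619.44 + 18.63% × R$1,090.00 = R$1,822.51
Pension Levy: 6% × R$22,370.00 = R$1,342.20
Total: R$1,822.51 + R$1,342.20 = R$3,164.71

R$3,164.71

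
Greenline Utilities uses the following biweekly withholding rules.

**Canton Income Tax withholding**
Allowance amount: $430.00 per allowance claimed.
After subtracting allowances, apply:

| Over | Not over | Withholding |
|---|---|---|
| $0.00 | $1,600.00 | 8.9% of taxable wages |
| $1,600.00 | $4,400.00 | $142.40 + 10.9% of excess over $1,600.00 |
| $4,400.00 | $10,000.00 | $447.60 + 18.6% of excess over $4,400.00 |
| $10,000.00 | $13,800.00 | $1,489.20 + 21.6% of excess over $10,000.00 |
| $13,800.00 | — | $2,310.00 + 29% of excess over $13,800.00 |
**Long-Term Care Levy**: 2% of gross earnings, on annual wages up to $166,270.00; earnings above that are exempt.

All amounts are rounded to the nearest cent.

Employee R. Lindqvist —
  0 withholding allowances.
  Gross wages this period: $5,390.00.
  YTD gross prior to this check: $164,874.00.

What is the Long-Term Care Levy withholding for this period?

$27.92

Long-Term Care Levy: cap $166,270.00 − YTD $164,874.00 = $1,396.00 subject; 2% × $1,396.00 = $27.92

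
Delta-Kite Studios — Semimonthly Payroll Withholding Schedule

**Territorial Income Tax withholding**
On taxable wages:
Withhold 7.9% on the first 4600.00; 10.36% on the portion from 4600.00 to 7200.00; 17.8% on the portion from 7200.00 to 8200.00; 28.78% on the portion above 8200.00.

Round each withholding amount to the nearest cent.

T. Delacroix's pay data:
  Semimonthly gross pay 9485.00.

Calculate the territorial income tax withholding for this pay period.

1180.58

Territorial Income Tax: taxable = 9485.00
  810.76 + 28.78% × (9485.00 − 8200.00) = 810.76 + 28.78% × 1285.00 = 1180.58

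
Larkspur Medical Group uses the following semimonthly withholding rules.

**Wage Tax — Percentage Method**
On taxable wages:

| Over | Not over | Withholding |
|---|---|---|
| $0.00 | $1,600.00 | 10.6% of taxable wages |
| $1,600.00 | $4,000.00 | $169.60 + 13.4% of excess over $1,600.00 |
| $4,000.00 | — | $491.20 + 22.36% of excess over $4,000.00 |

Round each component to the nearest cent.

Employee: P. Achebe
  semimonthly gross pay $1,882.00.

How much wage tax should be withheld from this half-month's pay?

Wage Tax: taxable = $1,882.00
  $169.60 + 13.4% × ($1,882.00 − $1,600.00) = $169.60 + 13.4% × $282.00 = $207.39

$207.39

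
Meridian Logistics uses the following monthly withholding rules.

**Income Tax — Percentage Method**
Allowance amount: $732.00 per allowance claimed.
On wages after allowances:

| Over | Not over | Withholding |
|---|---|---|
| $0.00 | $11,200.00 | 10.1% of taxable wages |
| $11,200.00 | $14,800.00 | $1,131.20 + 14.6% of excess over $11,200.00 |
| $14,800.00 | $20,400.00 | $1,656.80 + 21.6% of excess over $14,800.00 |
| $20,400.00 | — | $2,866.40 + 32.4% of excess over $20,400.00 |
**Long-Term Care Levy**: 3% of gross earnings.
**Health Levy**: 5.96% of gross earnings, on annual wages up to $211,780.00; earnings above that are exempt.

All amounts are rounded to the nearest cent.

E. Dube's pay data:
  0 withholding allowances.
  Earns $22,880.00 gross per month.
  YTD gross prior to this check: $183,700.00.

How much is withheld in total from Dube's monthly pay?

Income Tax: taxable = $22,880.00
  $2,866.40 + 32.4% × ($22,880.00 − $20,400.00) = $2,866.40 + 32.4% × $2,480.00 = $3,669.92
Long-Term Care Levy: 3% × $22,880.00 = $686.40
Health Levy: 5.96% × $22,880.00 = $1,363.65
Total: $3,669.92 + $686.40 + $1,363.65 = $5,719.97

$5,719.97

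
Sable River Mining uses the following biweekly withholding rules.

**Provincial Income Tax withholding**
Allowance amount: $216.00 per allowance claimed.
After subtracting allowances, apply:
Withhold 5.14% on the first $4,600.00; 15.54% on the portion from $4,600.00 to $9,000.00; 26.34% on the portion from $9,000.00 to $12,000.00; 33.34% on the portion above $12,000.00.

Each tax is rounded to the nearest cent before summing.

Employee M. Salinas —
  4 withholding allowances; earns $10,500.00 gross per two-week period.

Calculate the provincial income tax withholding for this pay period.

$1,087.72

Provincial Income Tax: taxable = $10,500.00 − 4×$216.00 = $9,636.00
  $920.20 + 26.34% × ($9,636.00 − $9,000.00) = $920.20 + 26.34% × $636.00 = $1,087.72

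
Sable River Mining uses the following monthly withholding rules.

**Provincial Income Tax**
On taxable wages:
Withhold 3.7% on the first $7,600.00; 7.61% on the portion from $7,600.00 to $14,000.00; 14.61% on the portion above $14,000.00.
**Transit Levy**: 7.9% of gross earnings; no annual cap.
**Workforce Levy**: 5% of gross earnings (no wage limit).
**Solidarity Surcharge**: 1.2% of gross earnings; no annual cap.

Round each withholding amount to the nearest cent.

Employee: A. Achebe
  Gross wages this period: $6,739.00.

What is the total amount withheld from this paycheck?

$1,199.54

Provincial Income Tax: taxable = $6,739.00
  3.7% × $6,739.00 = $249.34
Transit Levy: 7.9% × $6,739.00 = $532.38
Workforce Levy: 5% × $6,739.00 = $336.95
Solidarity Surcharge: 1.2% × $6,739.00 = $80.87
Total: $249.34 + $532.38 + $336.95 + $80.87 = $1,199.54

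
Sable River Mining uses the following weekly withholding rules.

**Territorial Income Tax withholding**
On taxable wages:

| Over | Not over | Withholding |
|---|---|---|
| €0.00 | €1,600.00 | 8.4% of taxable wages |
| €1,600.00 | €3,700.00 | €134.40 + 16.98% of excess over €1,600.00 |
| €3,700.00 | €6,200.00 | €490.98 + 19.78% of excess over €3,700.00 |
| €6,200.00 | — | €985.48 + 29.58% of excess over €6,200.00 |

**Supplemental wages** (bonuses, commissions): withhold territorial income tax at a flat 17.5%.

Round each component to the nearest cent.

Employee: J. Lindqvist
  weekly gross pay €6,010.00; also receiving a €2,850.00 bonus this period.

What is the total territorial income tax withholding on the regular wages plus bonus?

Territorial Income Tax: taxable = €6,010.00
  €490.98 + 19.78% × (€6,010.00 − €3,700.00) = €490.98 + 19.78% × €2,310.00 = €947.90
Supplemental (17.5% flat on bonus): 17.5% × €2,850.00 = €498.75
Total territorial income tax: €947.90 + €498.75 = €1,446.65

€1,446.65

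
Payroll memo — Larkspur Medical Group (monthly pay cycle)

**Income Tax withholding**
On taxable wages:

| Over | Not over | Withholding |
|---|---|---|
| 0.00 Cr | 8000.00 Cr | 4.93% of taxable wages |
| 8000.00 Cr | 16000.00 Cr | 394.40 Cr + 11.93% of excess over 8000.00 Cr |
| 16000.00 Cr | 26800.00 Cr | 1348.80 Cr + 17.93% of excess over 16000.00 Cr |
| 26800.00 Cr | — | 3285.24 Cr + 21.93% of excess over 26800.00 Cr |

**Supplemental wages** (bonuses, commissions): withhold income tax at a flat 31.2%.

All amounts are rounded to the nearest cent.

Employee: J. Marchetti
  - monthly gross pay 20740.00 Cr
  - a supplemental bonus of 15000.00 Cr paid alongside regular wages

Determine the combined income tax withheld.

6878.68 Cr

Income Tax: taxable = 20740.00 Cr
  1348.80 Cr + 17.93% × (20740.00 Cr − 16000.00 Cr) = 1348.80 Cr + 17.93% × 4740.00 Cr = 2198.68 Cr
Supplemental (31.2% flat on bonus): 31.2% × 15000.00 Cr = 4680.00 Cr
Total income tax: 2198.68 Cr + 4680.00 Cr = 6878.68 Cr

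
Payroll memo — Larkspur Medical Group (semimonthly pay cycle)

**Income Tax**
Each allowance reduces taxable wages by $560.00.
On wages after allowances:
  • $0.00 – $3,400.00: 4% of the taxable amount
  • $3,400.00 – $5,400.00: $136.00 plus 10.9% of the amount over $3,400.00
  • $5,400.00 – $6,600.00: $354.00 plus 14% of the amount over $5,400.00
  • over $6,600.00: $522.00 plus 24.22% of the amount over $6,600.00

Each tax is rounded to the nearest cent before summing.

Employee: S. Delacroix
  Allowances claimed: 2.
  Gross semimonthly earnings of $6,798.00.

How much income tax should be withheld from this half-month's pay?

$392.92

Income Tax: taxable = $6,798.00 − 2×$560.00 = $5,678.00
  $354.00 + 14% × ($5,678.00 − $5,400.00) = $354.00 + 14% × $278.00 = $392.92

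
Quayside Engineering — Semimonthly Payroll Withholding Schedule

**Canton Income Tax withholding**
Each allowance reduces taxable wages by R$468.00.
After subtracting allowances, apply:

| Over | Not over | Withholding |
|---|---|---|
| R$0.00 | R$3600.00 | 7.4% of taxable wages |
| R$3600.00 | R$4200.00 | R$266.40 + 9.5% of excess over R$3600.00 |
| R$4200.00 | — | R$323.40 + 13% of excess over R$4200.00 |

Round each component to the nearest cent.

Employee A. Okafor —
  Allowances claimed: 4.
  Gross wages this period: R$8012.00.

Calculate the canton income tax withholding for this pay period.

R$575.60

Canton Income Tax: taxable = R$8012.00 − 4×R$468.00 = R$6140.00
  R$323.40 + 13% × (R$6140.00 − R$4200.00) = R$323.40 + 13% × R$1940.00 = R$575.60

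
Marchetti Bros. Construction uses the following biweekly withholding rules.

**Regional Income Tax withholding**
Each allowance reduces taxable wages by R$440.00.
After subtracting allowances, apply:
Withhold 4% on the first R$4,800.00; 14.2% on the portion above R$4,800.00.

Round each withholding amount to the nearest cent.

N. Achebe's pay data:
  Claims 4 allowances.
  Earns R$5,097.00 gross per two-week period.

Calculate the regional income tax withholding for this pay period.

R$133.48

Regional Income Tax: taxable = R$5,097.00 − 4×R$440.00 = R$3,337.00
  4% × R$3,337.00 = R$133.48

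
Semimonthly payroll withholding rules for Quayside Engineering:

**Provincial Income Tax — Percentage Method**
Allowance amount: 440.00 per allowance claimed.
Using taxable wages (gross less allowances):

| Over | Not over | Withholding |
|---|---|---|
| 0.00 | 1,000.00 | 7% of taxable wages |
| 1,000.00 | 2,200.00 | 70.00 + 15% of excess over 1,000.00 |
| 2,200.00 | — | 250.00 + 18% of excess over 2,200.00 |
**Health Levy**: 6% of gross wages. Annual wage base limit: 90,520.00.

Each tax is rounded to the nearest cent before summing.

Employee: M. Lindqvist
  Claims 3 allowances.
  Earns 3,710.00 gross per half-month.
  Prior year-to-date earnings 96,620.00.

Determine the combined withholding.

Provincial Income Tax: taxable = 3,710.00 − 3×440.00 = 2,390.00
  250.00 + 18% × (2,390.00 − 2,200.00) = 250.00 + 18% × 190.00 = 284.20
Health Levy: YTD 96,620.00 ≥ cap 90,520.00 → 0.00
Total: 284.20 + 0.00 = 284.20

284.20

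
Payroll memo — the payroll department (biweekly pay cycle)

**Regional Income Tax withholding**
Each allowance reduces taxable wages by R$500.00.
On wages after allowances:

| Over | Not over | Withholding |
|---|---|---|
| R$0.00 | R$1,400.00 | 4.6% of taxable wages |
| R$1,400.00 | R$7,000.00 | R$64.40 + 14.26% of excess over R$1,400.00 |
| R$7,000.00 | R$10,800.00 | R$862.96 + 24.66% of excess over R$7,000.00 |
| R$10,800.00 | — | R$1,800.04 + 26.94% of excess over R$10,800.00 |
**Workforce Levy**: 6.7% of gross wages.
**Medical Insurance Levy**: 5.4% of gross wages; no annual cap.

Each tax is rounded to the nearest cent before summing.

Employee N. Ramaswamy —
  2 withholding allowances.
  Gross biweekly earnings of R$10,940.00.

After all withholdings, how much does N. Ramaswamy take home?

Regional Income Tax: taxable = R$10,940.00 − 2×R$500.00 = R$9,940.00
  R$862.96 + 24.66% × (R$9,940.00 − R$7,000.00) = R$862.96 + 24.66% × R$2,940.00 = R$1,587.96
Workforce Levy: 6.7% × R$10,940.00 = R$732.98
Medical Insurance Levy: 5.4% × R$10,940.00 = R$590.76
Total withheld: R$1,587.96 + R$732.98 + R$590.76 = R$2,911.70
Net pay: R$10,940.00 − R$2,911.70 = R$8,028.30

R$8,028.30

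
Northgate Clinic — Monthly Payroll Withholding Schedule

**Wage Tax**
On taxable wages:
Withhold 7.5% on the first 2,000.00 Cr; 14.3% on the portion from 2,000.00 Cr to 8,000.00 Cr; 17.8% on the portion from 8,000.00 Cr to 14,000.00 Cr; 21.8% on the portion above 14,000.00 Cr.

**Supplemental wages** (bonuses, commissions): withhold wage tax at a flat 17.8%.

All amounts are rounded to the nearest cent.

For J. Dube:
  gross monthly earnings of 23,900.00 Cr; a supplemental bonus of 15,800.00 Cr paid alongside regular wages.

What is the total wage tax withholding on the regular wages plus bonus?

7,046.60 Cr

Wage Tax: taxable = 23,900.00 Cr
  2,076.00 Cr + 21.8% × (23,900.00 Cr − 14,000.00 Cr) = 2,076.00 Cr + 21.8% × 9,900.00 Cr = 4,234.20 Cr
Supplemental (17.8% flat on bonus): 17.8% × 15,800.00 Cr = 2,812.40 Cr
Total wage tax: 4,234.20 Cr + 2,812.40 Cr = 7,046.60 Cr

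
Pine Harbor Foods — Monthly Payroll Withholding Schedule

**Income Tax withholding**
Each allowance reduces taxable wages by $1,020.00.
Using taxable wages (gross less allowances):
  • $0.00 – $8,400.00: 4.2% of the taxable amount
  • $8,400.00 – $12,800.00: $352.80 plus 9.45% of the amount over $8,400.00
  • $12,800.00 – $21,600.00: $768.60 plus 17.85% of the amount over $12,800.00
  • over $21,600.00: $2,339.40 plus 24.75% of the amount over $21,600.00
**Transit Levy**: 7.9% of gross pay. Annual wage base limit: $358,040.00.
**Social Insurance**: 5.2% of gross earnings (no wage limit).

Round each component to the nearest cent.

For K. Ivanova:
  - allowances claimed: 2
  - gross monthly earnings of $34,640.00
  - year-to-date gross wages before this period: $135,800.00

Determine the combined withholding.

Income Tax: taxable = $34,640.00 − 2×$1,020.00 = $32,600.00
  $2,339.40 + 24.75% × ($32,600.00 − $21,600.00) = $2,339.40 + 24.75% × $11,000.00 = $5,061.90
Transit Levy: 7.9% × $34,640.00 = $2,736.56
Social Insurance: 5.2% × $34,640.00 = $1,801.28
Total: $5,061.90 + $2,736.56 + $1,801.28 = $9,599.74

$9,599.74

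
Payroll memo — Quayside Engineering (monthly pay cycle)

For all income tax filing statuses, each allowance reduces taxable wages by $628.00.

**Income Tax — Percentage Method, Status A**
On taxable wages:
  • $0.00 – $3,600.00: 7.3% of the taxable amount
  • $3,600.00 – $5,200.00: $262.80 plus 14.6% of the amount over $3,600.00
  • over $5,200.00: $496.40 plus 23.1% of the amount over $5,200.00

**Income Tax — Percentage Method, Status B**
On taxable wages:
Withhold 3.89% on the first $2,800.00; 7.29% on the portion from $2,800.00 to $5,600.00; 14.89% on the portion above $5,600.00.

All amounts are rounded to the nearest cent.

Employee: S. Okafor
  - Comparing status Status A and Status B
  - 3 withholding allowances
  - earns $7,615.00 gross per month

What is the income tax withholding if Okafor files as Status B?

Income Tax (Status B): taxable = $7,615.00 − 3×$628.00 = $5,731.00
  $313.04 + 14.89% × ($5,731.00 − $5,600.00) = $313.04 + 14.89% × $131.00 = $332.55

$332.55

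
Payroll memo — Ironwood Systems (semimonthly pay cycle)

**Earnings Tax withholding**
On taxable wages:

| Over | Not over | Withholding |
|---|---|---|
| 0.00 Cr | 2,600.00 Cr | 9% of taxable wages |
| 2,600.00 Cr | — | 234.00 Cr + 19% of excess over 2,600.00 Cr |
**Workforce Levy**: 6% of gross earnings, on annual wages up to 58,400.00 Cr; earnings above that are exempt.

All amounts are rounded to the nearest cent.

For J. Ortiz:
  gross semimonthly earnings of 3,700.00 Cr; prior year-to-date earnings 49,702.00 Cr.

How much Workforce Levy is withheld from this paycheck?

222.00 Cr

Workforce Levy: 6% × 3,700.00 Cr = 222.00 Cr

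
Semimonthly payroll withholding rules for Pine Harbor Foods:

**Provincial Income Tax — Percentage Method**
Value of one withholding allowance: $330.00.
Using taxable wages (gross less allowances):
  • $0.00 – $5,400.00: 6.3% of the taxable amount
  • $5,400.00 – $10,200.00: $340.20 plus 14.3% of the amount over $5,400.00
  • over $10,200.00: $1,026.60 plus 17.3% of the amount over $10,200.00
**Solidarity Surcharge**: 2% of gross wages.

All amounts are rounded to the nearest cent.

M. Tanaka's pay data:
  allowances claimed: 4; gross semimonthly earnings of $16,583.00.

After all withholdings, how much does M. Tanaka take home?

$14,348.84

Provincial Income Tax: taxable = $16,583.00 − 4×$330.00 = $15,263.00
  $1,026.60 + 17.3% × ($15,263.00 − $10,200.00) = $1,026.60 + 17.3% × $5,063.00 = $1,902.50
Solidarity Surcharge: 2% × $16,583.00 = $331.66
Total withheld: $1,902.50 + $331.66 = $2,234.16
Net pay: $16,583.00 − $2,234.16 = $14,348.84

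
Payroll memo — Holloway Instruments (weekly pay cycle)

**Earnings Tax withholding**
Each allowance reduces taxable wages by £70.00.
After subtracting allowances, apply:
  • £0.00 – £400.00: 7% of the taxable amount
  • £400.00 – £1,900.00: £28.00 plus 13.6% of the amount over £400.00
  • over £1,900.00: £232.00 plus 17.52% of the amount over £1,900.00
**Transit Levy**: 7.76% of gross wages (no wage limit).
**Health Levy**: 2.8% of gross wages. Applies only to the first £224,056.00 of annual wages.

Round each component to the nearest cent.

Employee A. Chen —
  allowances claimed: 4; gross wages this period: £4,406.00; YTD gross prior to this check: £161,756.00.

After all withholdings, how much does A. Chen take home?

£3,318.72

Earnings Tax: taxable = £4,406.00 − 4×£70.00 = £4,126.00
  £232.00 + 17.52% × (£4,126.00 − £1,900.00) = £232.00 + 17.52% × £2,226.00 = £622.00
Transit Levy: 7.76% × £4,406.00 = £341.91
Health Levy: 2.8% × £4,406.00 = £123.37
Total withheld: £622.00 + £341.91 + £123.37 = £1,087.28
Net pay: £4,406.00 − £1,087.28 = £3,318.72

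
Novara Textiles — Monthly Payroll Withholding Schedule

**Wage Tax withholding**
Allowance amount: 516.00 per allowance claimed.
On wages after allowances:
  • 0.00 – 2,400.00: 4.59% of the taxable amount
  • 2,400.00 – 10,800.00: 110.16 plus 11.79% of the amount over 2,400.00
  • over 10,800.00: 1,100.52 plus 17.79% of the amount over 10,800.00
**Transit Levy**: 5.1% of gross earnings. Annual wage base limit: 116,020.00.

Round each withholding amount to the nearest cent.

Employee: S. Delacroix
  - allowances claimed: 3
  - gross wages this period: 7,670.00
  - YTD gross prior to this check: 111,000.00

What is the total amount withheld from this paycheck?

Wage Tax: taxable = 7,670.00 − 3×516.00 = 6,122.00
  110.16 + 11.79% × (6,122.00 − 2,400.00) = 110.16 + 11.79% × 3,722.00 = 548.98
Transit Levy: cap 116,020.00 − YTD 111,000.00 = 5,020.00 subject; 5.1% × 5,020.00 = 256.02
Total: 548.98 + 256.02 = 805.00

805.00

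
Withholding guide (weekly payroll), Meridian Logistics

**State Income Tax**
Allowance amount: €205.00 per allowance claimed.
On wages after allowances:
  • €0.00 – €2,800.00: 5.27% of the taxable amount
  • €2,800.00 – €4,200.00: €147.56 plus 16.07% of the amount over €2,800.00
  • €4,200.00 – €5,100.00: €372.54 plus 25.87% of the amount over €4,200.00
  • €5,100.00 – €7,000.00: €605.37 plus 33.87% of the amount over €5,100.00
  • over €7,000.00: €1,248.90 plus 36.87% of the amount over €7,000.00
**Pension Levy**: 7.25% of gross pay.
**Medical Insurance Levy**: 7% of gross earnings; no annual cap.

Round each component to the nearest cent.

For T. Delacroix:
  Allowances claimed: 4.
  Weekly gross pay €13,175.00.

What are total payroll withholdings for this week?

€5,100.73

State Income Tax: taxable = €13,175.00 − 4×€205.00 = €12,355.00
  €1,248.90 + 36.87% × (€12,355.00 − €7,000.00) = €1,248.90 + 36.87% × €5,355.00 = €3,223.29
Pension Levy: 7.25% × €13,175.00 = €955.19
Medical Insurance Levy: 7% × €13,175.00 = €922.25
Total: €3,223.29 + €955.19 + €922.25 = €5,100.73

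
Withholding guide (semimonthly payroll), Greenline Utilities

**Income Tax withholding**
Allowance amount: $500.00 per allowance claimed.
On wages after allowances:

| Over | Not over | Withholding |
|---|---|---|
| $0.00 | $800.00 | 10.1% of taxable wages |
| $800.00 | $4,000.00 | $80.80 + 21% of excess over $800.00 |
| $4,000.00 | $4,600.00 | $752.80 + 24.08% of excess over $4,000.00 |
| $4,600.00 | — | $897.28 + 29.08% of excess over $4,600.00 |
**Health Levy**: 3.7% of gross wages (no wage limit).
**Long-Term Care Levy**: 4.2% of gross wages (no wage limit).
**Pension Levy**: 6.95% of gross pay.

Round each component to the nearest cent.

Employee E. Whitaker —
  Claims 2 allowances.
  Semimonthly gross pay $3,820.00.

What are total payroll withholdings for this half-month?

$1,072.27

Income Tax: taxable = $3,820.00 − 2×$500.00 = $2,820.00
  $80.80 + 21% × ($2,820.00 − $800.00) = $80.80 + 21% × $2,020.00 = $505.00
Health Levy: 3.7% × $3,820.00 = $141.34
Long-Term Care Levy: 4.2% × $3,820.00 = $160.44
Pension Levy: 6.95% × $3,820.00 = $265.49
Total: $505.00 + $141.34 + $160.44 + $265.49 = $1,072.27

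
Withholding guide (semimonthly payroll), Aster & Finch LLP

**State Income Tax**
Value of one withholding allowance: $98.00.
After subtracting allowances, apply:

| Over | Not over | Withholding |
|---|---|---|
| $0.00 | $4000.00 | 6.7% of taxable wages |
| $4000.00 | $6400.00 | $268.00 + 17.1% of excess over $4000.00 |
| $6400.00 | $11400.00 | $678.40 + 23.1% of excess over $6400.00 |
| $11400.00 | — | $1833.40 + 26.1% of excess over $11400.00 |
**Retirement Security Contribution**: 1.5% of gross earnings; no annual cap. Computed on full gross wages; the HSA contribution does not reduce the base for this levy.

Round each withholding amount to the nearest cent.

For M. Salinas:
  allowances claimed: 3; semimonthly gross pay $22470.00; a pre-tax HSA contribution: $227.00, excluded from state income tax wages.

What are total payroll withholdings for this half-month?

State Income Tax: taxable = $22470.00 − $227.00 − 3×$98.00 = $21949.00
  $1833.40 + 26.1% × ($21949.00 − $11400.00) = $1833.40 + 26.1% × $10549.00 = $4586.69
Retirement Security Contribution: 1.5% × $22470.00 = $337.05
Total: $4586.69 + $337.05 = $4923.74

$4923.74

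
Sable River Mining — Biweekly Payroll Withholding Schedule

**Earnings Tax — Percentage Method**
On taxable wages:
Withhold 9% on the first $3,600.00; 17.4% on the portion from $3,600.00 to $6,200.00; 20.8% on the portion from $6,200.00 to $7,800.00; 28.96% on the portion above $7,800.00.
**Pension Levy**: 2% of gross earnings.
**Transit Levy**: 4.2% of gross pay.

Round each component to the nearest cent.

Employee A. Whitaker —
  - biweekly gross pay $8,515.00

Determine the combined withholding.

$1,844.19

Earnings Tax: taxable = $8,515.00
  $1,109.20 + 28.96% × ($8,515.00 − $7,800.00) = $1,109.20 + 28.96% × $715.00 = $1,316.26
Pension Levy: 2% × $8,515.00 = $170.30
Transit Levy: 4.2% × $8,515.00 = $357.63
Total: $1,316.26 + $170.30 + $357.63 = $1,844.19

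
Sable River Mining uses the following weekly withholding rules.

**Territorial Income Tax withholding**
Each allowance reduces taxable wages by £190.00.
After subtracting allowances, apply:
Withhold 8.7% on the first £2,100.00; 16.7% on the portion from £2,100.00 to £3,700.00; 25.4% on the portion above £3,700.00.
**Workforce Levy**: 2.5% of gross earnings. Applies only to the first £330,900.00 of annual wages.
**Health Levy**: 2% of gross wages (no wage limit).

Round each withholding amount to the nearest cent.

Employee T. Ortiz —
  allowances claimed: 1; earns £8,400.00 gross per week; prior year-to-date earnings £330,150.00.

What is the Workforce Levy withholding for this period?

£18.75

Workforce Levy: cap £330,900.00 − YTD £330,150.00 = £750.00 subject; 2.5% × £750.00 = £18.75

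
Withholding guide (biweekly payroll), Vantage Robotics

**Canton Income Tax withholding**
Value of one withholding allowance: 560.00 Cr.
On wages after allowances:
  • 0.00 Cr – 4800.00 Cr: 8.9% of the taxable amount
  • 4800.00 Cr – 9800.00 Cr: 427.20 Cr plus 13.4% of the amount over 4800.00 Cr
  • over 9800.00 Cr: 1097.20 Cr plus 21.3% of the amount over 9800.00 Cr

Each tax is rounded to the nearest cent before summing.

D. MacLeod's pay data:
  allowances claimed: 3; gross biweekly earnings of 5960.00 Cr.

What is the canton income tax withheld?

Canton Income Tax: taxable = 5960.00 Cr − 3×560.00 Cr = 4280.00 Cr
  8.9% × 4280.00 Cr = 380.92 Cr

380.92 Cr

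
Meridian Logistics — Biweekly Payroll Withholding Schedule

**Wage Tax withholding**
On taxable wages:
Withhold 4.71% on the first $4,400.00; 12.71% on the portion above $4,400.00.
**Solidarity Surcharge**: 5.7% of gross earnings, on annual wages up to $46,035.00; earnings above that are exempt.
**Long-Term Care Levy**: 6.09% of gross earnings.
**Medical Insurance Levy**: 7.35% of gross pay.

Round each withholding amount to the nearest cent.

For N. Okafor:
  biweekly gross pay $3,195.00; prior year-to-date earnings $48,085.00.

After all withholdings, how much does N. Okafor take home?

Wage Tax: taxable = $3,195.00
  4.71% × $3,195.00 = $150.48
Solidarity Surcharge: YTD $48,085.00 ≥ cap $46,035.00 → $0.00
Long-Term Care Levy: 6.09% × $3,195.00 = $194.58
Medical Insurance Levy: 7.35% × $3,195.00 = $234.83
Total withheld: $150.48 + $0.00 + $194.58 + $234.83 = $579.89
Net pay: $3,195.00 − $579.89 = $2,615.11

$2,615.11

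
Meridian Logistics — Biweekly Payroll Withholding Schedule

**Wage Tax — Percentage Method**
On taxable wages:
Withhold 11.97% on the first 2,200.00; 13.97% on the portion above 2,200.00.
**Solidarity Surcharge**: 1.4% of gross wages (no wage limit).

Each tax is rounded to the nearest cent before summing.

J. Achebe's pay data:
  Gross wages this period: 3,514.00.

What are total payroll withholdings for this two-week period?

Wage Tax: taxable = 3,514.00
  263.34 + 13.97% × (3,514.00 − 2,200.00) = 263.34 + 13.97% × 1,314.00 = 446.91
Solidarity Surcharge: 1.4% × 3,514.00 = 49.20
Total: 446.91 + 49.20 = 496.11

496.11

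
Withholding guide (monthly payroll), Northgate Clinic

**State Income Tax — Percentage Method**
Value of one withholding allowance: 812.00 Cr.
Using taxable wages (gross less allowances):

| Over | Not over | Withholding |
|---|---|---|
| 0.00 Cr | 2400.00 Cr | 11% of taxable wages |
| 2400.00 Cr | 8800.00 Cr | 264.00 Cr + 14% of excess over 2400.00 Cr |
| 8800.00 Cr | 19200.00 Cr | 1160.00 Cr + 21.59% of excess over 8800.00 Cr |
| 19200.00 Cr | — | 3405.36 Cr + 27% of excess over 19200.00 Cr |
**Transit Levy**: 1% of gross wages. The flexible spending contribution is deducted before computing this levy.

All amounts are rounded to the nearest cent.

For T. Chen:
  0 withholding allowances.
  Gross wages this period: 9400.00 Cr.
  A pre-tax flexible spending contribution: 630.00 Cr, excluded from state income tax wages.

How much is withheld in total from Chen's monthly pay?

1243.50 Cr

State Income Tax: taxable = 9400.00 Cr − 630.00 Cr = 8770.00 Cr
  264.00 Cr + 14% × (8770.00 Cr − 2400.00 Cr) = 264.00 Cr + 14% × 6370.00 Cr = 1155.80 Cr
Transit Levy: 1% × 8770.00 Cr = 87.70 Cr
Total: 1155.80 Cr + 87.70 Cr = 1243.50 Cr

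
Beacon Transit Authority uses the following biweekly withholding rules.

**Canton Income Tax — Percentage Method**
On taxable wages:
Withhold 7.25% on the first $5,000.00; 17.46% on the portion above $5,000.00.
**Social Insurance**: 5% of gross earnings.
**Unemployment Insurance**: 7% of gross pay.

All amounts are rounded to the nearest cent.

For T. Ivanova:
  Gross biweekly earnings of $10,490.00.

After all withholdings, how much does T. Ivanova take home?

Canton Income Tax: taxable = $10,490.00
  $362.50 + 17.46% × ($10,490.00 − $5,000.00) = $362.50 + 17.46% × $5,490.00 = $1,321.05
Social Insurance: 5% × $10,490.00 = $524.50
Unemployment Insurance: 7% × $10,490.00 = $734.30
Total withheld: $1,321.05 + $524.50 + $734.30 = $2,579.85
Net pay: $10,490.00 − $2,579.85 = $7,910.15

$7,910.15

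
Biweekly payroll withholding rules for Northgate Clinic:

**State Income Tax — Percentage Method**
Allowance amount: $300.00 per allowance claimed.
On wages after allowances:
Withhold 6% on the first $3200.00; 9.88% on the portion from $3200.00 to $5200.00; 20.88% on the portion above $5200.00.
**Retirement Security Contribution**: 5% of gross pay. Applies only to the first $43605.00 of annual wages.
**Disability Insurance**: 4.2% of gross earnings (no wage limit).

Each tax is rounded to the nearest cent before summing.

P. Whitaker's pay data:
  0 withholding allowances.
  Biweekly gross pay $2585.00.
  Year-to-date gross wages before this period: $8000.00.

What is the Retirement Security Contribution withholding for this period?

Retirement Security Contribution: 5% × $2585.00 = $129.25

$129.25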